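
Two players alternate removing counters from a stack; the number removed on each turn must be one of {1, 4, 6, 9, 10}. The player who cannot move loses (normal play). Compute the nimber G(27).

n :  0  1  2  3  4  5  6  7  8  9 10 11 12 13 14 15 16 17 18 19 20 21 22 23 24 25 26 27
G :  0  1  0  1  2  0  1  0  1  2  3  2  3  4  5  3  2  3  0  1  0  1  5  0  1  0  1  2

2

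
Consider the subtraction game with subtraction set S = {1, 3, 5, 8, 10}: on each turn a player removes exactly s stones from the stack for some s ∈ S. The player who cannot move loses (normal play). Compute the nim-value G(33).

1

n :  0  1  2  3  4  5  6  7  8  9 10 11 12 13 14 15 16 17 18 19 20 21 22 23 24 25 26 27 28 29 30 31 32 33
G :  0  1  0  1  0  1  0  1  2  3  2  3  2  0  1  0  1  0  1  0  1  2  3  2  3  2  0  1  0  1  0  1  0  1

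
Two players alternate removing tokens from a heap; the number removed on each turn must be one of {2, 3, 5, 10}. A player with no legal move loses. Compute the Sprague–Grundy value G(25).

2

n :  0  1  2  3  4  5  6  7  8  9 10 11 12 13 14 15 16 17 18 19 20 21 22 23 24 25
G :  0  0  1  1  2  2  3  0  0  1  1  2  2  3  0  0  1  1  2  2  3  0  0  1  1  2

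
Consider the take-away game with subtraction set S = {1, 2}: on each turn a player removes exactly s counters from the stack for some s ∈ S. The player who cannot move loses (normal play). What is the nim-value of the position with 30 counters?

n :  0  1  2  3  4  5  6  7  8  9 10 11 12 13 14 15 16 17 18 19 20 21 22 23 24 25 26 27 28 29 30
G :  0  1  2  0  1  2  0  1  2  0  1  2  0  1  2  0  1  2  0  1  2  0  1  2  0  1  2  0  1  2  0

0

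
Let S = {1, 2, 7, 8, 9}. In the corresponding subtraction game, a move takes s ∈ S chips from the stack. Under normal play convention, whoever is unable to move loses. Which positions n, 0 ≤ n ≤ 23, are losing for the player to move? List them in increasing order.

0, 3, 6, 16, 19, 22

n :  0  1  2  3  4  5  6  7  8  9 10 11 12 13 14 15 16 17 18 19 20 21 22 23
G :  0  1  2  0  1  2  0  1  2  3  4  5  3  4  5  3  0  1  2  0  1  2  0  1
P-positions are exactly the n with G(n) = 0.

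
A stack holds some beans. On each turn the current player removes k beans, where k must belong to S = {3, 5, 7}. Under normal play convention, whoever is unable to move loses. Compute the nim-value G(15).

n :  0  1  2  3  4  5  6  7  8  9 10 11 12 13 14 15
G :  0  0  0  1  1  1  2  2  2  3  0  0  0  1  1  1

1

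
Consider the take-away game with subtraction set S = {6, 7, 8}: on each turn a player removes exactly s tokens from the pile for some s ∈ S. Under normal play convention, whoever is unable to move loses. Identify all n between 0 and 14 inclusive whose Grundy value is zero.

0, 1, 2, 3, 4, 5, 14

n :  0  1  2  3  4  5  6  7  8  9 10 11 12 13 14
G :  0  0  0  0  0  0  1  1  1  1  1  1  2  2  0
P-positions are exactly the n with G(n) = 0.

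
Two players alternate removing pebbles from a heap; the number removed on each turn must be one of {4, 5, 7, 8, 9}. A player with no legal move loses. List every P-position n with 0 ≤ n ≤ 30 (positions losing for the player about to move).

G(0) = 0
G(1) = mex{} = 0
G(2) = mex{} = 0
G(3) = mex{} = 0
G(4) = mex{0} = 1
G(5) = mex{0,0} = 1
G(6) = mex{0,0} = 1
G(7) = mex{0,0,0} = 1
G(8) = mex{1,0,0,0} = 2
G(9) = mex{1,1,0,0,0} = 2
G(10) = mex{1,1,0,0,0} = 2
G(11) = mex{1,1,1,0,0} = 2
G(12) = mex{2,1,1,1,0} = 3
G(13) = mex{2,2,1,1,1} = 0
G(14) = mex{2,2,1,1,1} = 0
G(15) = mex{2,2,2,1,1} = 0
G(16) = mex{3,2,2,2,1} = 0
G(17) = mex{0,3,2,2,2} = 1
G(18) = mex{0,0,2,2,2} = 1
G(19) = mex{0,0,3,2,2} = 1
G(20) = mex{0,0,0,3,2} = 1
G(21) = mex{1,0,0,0,3} = 2
G(22) = mex{1,1,0,0,0} = 2
G(23) = mex{1,1,0,0,0} = 2
G(24) = mex{1,1,1,0,0} = 2
G(25) = mex{2,1,1,1,0} = 3
G(26) = mex{2,2,1,1,1} = 0
G(27) = mex{2,2,1,1,1} = 0
G(28) = mex{2,2,2,1,1} = 0
G(29) = mex{3,2,2,2,1} = 0
G(30) = mex{0,3,2,2,2} = 1
P-positions are exactly the n with G(n) = 0.

0, 1, 2, 3, 13, 14, 15, 16, 26, 27, 28, 29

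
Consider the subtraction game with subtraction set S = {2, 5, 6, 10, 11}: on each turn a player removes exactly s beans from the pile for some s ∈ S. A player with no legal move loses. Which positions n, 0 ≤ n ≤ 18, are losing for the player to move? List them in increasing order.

0, 1, 4, 8, 16, 17

n :  0  1  2  3  4  5  6  7  8  9 10 11 12 13 14 15 16 17 18
G :  0  0  1  1  0  2  1  3  0  2  1  3  2  2  3  3  0  0  1
P-positions are exactly the n with G(n) = 0.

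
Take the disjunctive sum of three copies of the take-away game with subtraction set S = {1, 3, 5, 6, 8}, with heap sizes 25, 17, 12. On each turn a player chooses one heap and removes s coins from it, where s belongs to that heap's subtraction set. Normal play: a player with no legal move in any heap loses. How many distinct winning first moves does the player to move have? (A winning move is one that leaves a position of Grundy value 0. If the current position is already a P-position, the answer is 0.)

4

All heaps use S = {1, 3, 5, 6, 8}:
n :  0  1  2  3  4  5  6  7  8  9 10 11 12 13 14 15 16 17 18 19 20 21 22 23 24 25
G :  0  1  0  1  0  1  2  3  2  3  2  0  1  0  1  0  1  2  3  2  3  2  0  1  0  1
Heap A: G(25) = 1.
Heap B: G(17) = 2.
Heap C: G(12) = 1.
Combined Grundy value = 1 ⊕ 2 ⊕ 1 = 2.
A winning move leaves total XOR = 0, i.e. changes one component's Grundy value g to g ⊕ X where X is the current total.
Heap A: need g' = 1⊕2 = 3. Options: 25−1→G=0, 25−3→G=0, 25−5→G=3, 25−6→G=2, 25−8→G=2. Hits: 1.
Heap B: need g' = 2⊕2 = 0. Options: 17−1→G=1, 17−3→G=1, 17−5→G=1, 17−6→G=0, 17−8→G=3. Hits: 1.
Heap C: need g' = 1⊕2 = 3. Options: 12−1→G=0, 12−3→G=3, 12−5→G=3, 12−6→G=2, 12−8→G=0. Hits: 2.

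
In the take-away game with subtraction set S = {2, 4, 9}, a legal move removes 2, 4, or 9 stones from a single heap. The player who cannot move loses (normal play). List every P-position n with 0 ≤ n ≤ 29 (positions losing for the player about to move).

0, 1, 6, 7, 12, 13, 18, 19, 24, 25

G(0) = 0
G(1) = mex{} = 0
G(2) = mex{0} = 1
G(3) = mex{0} = 1
G(4) = mex{1,0} = 2
G(5) = mex{1,0} = 2
G(6) = mex{2,1} = 0
G(7) = mex{2,1} = 0
G(8) = mex{0,2} = 1
G(9) = mex{0,2,0} = 1
G(10) = mex{1,0,0} = 2
G(11) = mex{1,0,1} = 2
G(12) = mex{2,1,1} = 0
G(13) = mex{2,1,2} = 0
G(14) = mex{0,2,2} = 1
G(15) = mex{0,2,0} = 1
G(16) = mex{1,0,0} = 2
G(17) = mex{1,0,1} = 2
G(18) = mex{2,1,1} = 0
G(19) = mex{2,1,2} = 0
G(20) = mex{0,2,2} = 1
G(21) = mex{0,2,0} = 1
G(22) = mex{1,0,0} = 2
G(23) = mex{1,0,1} = 2
G(24) = mex{2,1,1} = 0
G(25) = mex{2,1,2} = 0
G(26) = mex{0,2,2} = 1
G(27) = mex{0,2,0} = 1
G(28) = mex{1,0,0} = 2
G(29) = mex{1,0,1} = 2
P-positions are exactly the n with G(n) = 0.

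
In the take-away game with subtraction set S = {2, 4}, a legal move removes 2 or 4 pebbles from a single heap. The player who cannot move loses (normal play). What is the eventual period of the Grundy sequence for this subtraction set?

6

G(0) = 0
G(1) = mex{} = 0
G(2) = mex{0} = 1
G(3) = mex{0} = 1
G(4) = mex{1,0} = 2
G(5) = mex{1,0} = 2
G(6) = mex{2,1} = 0
G(7) = mex{2,1} = 0
G(8) = mex{0,2} = 1
G(9) = mex{0,2} = 1
G(10) = mex{1,0} = 2
G(11) = mex{1,0} = 2
G(12) = mex{2,1} = 0
G(13) = mex{2,1} = 0
G(14) = mex{0,2} = 1
G(n+6) = G(n) holds for n = 0,…,3 (a full window of length max(S) = 4), so the sequence is purely periodic with period 6.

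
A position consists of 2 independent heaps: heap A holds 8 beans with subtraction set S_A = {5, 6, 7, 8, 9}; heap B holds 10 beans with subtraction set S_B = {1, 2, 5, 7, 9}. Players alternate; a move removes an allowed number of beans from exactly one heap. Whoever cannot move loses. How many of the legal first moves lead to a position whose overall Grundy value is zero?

1

Heap A, S = {5, 6, 7, 8, 9}:
G(0) = 0
G(1) = mex{} = 0
G(2) = mex{} = 0
G(3) = mex{} = 0
G(4) = mex{} = 0
G(5) = mex{0} = 1
G(6) = mex{0,0} = 1
G(7) = mex{0,0,0} = 1
G(8) = mex{0,0,0,0} = 1
G_A(8) = 1.
Heap B, S = {1, 2, 5, 7, 9}:
G(0) = 0
G(1) = mex{0} = 1
G(2) = mex{1,0} = 2
G(3) = mex{2,1} = 0
G(4) = mex{0,2} = 1
G(5) = mex{1,0,0} = 2
G(6) = mex{2,1,1} = 0
G(7) = mex{0,2,2,0} = 1
G(8) = mex{1,0,0,1} = 2
G(9) = mex{2,1,1,2,0} = 3
G(10) = mex{3,2,2,0,1} = 4
G_B(10) = 4.
Combined Grundy value = 1 ⊕ 4 = 5.
A winning move leaves total XOR = 0, i.e. changes one component's Grundy value g to g ⊕ X where X is the current total.
Heap A: need g' = 1⊕5 = 4. Options: 8−5→G=0, 8−6→G=0, 8−7→G=0, 8−8→G=0. Hits: 0.
Heap B: need g' = 4⊕5 = 1. Options: 10−1→G=3, 10−2→G=2, 10−5→G=2, 10−7→G=0, 10−9→G=1. Hits: 1.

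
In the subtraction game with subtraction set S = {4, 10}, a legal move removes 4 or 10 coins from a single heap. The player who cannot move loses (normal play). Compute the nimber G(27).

1

n :  0  1  2  3  4  5  6  7  8  9 10 11 12 13 14 15 16 17 18 19 20 21 22 23 24 25 26 27
G :  0  0  0  0  1  1  1  1  0  0  2  2  1  1  0  0  0  0  1  1  1  1  0  0  2  2  1  1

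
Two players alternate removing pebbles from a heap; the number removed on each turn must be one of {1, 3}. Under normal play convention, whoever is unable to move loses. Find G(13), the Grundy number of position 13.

G(0) = 0
G(1) = mex{0} = 1
G(2) = mex{1} = 0
G(3) = mex{0,0} = 1
G(4) = mex{1,1} = 0
G(5) = mex{0,0} = 1
G(6) = mex{1,1} = 0
G(7) = mex{0,0} = 1
G(8) = mex{1,1} = 0
G(9) = mex{0,0} = 1
G(10) = mex{1,1} = 0
G(11) = mex{0,0} = 1
G(12) = mex{1,1} = 0
G(13) = mex{0,0} = 1

1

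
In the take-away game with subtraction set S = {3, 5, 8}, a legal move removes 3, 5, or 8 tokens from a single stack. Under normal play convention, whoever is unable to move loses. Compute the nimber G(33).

n :  0  1  2  3  4  5  6  7  8  9 10 11 12 13 14 15 16 17 18 19 20 21 22 23 24 25 26 27 28 29 30 31 32 33
G :  0  0  0  1  1  1  2  2  2  3  3  0  0  0  1  1  1  2  2  2  3  3  0  0  0  1  1  1  2  2  2  3  3  0

0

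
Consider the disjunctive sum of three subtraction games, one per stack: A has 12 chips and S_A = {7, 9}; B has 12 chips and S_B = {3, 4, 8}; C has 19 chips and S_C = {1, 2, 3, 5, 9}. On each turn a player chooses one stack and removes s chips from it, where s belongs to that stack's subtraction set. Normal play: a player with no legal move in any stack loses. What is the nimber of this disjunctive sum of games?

Stack A, S = {7, 9}:
G(0) = 0
G(1) = mex{} = 0
G(2) = mex{} = 0
G(3) = mex{} = 0
G(4) = mex{} = 0
G(5) = mex{} = 0
G(6) = mex{} = 0
G(7) = mex{0} = 1
G(8) = mex{0} = 1
G(9) = mex{0,0} = 1
G(10) = mex{0,0} = 1
G(11) = mex{0,0} = 1
G(12) = mex{0,0} = 1
G_A(12) = 1.
Stack B, S = {3, 4, 8}:
G(0) = 0
G(1) = mex{} = 0
G(2) = mex{} = 0
G(3) = mex{0} = 1
G(4) = mex{0,0} = 1
G(5) = mex{0,0} = 1
G(6) = mex{1,0} = 2
G(7) = mex{1,1} = 0
G(8) = mex{1,1,0} = 2
G(9) = mex{2,1,0} = 3
G(10) = mex{0,2,0} = 1
G(11) = mex{2,0,1} = 3
G(12) = mex{3,2,1} = 0
G_B(12) = 0.
Stack C, S = {1, 2, 3, 5, 9}:
G(0) = 0
G(1) = mex{0} = 1
G(2) = mex{1,0} = 2
G(3) = mex{2,1,0} = 3
G(4) = mex{3,2,1} = 0
G(5) = mex{0,3,2,0} = 1
G(6) = mex{1,0,3,1} = 2
G(7) = mex{2,1,0,2} = 3
G(8) = mex{3,2,1,3} = 0
G(9) = mex{0,3,2,0,0} = 1
G(10) = mex{1,0,3,1,1} = 2
G(11) = mex{2,1,0,2,2} = 3
G(12) = mex{3,2,1,3,3} = 0
G(13) = mex{0,3,2,0,0} = 1
G(14) = mex{1,0,3,1,1} = 2
G(15) = mex{2,1,0,2,2} = 3
G(16) = mex{3,2,1,3,3} = 0
G(17) = mex{0,3,2,0,0} = 1
G(18) = mex{1,0,3,1,1} = 2
G(19) = mex{2,1,0,2,2} = 3
G_C(19) = 3.
Combined Grundy value = 1 ⊕ 0 ⊕ 3 = 2.

2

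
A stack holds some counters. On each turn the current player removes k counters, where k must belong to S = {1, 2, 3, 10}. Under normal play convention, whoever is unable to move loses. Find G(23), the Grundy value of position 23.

n :  0  1  2  3  4  5  6  7  8  9 10 11 12 13 14 15 16 17 18 19 20 21 22 23
G :  0  1  2  3  0  1  2  3  0  1  2  3  0  1  2  3  0  1  2  3  0  1  2  3

3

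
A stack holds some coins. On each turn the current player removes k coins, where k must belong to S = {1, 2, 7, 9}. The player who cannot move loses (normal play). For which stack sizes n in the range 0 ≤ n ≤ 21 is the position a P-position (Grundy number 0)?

0, 3, 6, 11, 14, 17

n :  0  1  2  3  4  5  6  7  8  9 10 11 12 13 14 15 16 17 18 19 20 21
G :  0  1  2  0  1  2  0  1  2  3  4  0  1  2  0  1  2  0  1  2  3  4
P-positions are exactly the n with G(n) = 0.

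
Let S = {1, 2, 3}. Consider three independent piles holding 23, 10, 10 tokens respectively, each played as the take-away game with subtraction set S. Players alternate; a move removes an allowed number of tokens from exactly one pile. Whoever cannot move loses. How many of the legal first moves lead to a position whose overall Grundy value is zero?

All piles use S = {1, 2, 3}:
G(0) = 0
G(1) = mex{0} = 1
G(2) = mex{1,0} = 2
G(3) = mex{2,1,0} = 3
G(4) = mex{3,2,1} = 0
G(5) = mex{0,3,2} = 1
G(6) = mex{1,0,3} = 2
G(7) = mex{2,1,0} = 3
G(8) = mex{3,2,1} = 0
G(9) = mex{0,3,2} = 1
G(10) = mex{1,0,3} = 2
G(11) = mex{2,1,0} = 3
G(12) = mex{3,2,1} = 0
G(13) = mex{0,3,2} = 1
G(14) = mex{1,0,3} = 2
G(15) = mex{2,1,0} = 3
G(16) = mex{3,2,1} = 0
G(17) = mex{0,3,2} = 1
G(18) = mex{1,0,3} = 2
G(19) = mex{2,1,0} = 3
G(20) = mex{3,2,1} = 0
G(21) = mex{0,3,2} = 1
G(22) = mex{1,0,3} = 2
G(23) = mex{2,1,0} = 3
Pile A: G(23) = 3.
Pile B: G(10) = 2.
Pile C: G(10) = 2.
Combined Grundy value = 3 ⊕ 2 ⊕ 2 = 3.
A winning move leaves total XOR = 0, i.e. changes one component's Grundy value g to g ⊕ X where X is the current total.
Pile A: need g' = 3⊕3 = 0. Options: 23−1→G=2, 23−2→G=1, 23−3→G=0. Hits: 1.
Pile B: need g' = 2⊕3 = 1. Options: 10−1→G=1, 10−2→G=0, 10−3→G=3. Hits: 1.
Pile C: need g' = 2⊕3 = 1. Options: 10−1→G=1, 10−2→G=0, 10−3→G=3. Hits: 1.

3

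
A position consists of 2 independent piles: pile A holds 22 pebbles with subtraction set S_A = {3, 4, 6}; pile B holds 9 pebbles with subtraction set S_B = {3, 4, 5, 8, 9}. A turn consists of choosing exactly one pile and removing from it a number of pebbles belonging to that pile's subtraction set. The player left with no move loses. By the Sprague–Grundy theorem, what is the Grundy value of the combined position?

Pile A, S = {3, 4, 6}:
G(0) = 0
G(1) = mex{} = 0
G(2) = mex{} = 0
G(3) = mex{0} = 1
G(4) = mex{0,0} = 1
G(5) = mex{0,0} = 1
G(6) = mex{1,0,0} = 2
G(7) = mex{1,1,0} = 2
G(8) = mex{1,1,0} = 2
G(9) = mex{2,1,1} = 0
G(10) = mex{2,2,1} = 0
G(11) = mex{2,2,1} = 0
G(12) = mex{0,2,2} = 1
G(13) = mex{0,0,2} = 1
G(14) = mex{0,0,2} = 1
G(15) = mex{1,0,0} = 2
G(16) = mex{1,1,0} = 2
G(17) = mex{1,1,0} = 2
G(18) = mex{2,1,1} = 0
G(19) = mex{2,2,1} = 0
G(20) = mex{2,2,1} = 0
G(21) = mex{0,2,2} = 1
G(22) = mex{0,0,2} = 1
G_A(22) = 1.
Pile B, S = {3, 4, 5, 8, 9}:
n : 0 1 2 3 4 5 6 7 8 9
G : 0 0 0 1 1 1 2 2 2 3
G_B(9) = 3.
Combined Grundy value = 1 ⊕ 3 = 2.

2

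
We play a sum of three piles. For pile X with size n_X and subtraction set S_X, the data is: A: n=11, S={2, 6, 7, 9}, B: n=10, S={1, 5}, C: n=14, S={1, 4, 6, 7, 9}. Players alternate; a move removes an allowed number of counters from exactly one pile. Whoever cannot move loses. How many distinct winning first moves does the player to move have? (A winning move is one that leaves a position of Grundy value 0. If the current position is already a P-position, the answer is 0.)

Pile A, S = {2, 6, 7, 9}:
G(0) = 0
G(1) = mex{} = 0
G(2) = mex{0} = 1
G(3) = mex{0} = 1
G(4) = mex{1} = 0
G(5) = mex{1} = 0
G(6) = mex{0,0} = 1
G(7) = mex{0,0,0} = 1
G(8) = mex{1,1,0} = 2
G(9) = mex{1,1,1,0} = 2
G(10) = mex{2,0,1,0} = 3
G(11) = mex{2,0,0,1} = 3
G_A(11) = 3.
Pile B, S = {1, 5}:
n :  0  1  2  3  4  5  6  7  8  9 10
G :  0  1  0  1  0  1  0  1  0  1  0
G_B(10) = 0.
Pile C, S = {1, 4, 6, 7, 9}:
n :  0  1  2  3  4  5  6  7  8  9 10 11 12 13 14
G :  0  1  0  1  2  0  1  2  3  2  0  1  2  0  1
G_C(14) = 1.
Combined Grundy value = 3 ⊕ 0 ⊕ 1 = 2.
A winning move leaves total XOR = 0, i.e. changes one component's Grundy value g to g ⊕ X where X is the current total.
Pile A: need g' = 3⊕2 = 1. Options: 11−2→G=2, 11−6→G=0, 11−7→G=0, 11−9→G=1. Hits: 1.
Pile B: need g' = 0⊕2 = 2. Options: 10−1→G=1, 10−5→G=1. Hits: 0.
Pile C: need g' = 1⊕2 = 3. Options: 14−1→G=0, 14−4→G=0, 14−6→G=3, 14−7→G=2, 14−9→G=0. Hits: 1.

2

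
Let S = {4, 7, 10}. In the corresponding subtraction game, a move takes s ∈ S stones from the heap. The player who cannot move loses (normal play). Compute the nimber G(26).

n :  0  1  2  3  4  5  6  7  8  9 10 11 12 13 14 15 16 17 18 19 20 21 22 23 24 25 26
G :  0  0  0  0  1  1  1  1  2  2  2  2  3  3  0  0  0  0  1  1  1  1  2  2  2  2  3

3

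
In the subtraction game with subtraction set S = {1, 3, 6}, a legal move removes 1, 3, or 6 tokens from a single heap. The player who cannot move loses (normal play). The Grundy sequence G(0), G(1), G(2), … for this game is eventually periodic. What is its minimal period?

9

G(0) = 0
G(1) = mex{0} = 1
G(2) = mex{1} = 0
G(3) = mex{0,0} = 1
G(4) = mex{1,1} = 0
G(5) = mex{0,0} = 1
G(6) = mex{1,1,0} = 2
G(7) = mex{2,0,1} = 3
G(8) = mex{3,1,0} = 2
G(9) = mex{2,2,1} = 0
G(10) = mex{0,3,0} = 1
G(11) = mex{1,2,1} = 0
G(12) = mex{0,0,2} = 1
G(13) = mex{1,1,3} = 0
G(14) = mex{0,0,2} = 1
G(15) = mex{1,1,0} = 2
G(16) = mex{2,0,1} = 3
G(17) = mex{3,1,0} = 2
G(18) = mex{2,2,1} = 0
G(19) = mex{0,3,0} = 1
G(n+9) = G(n) holds for n = 0,…,5 (a full window of length max(S) = 6), so the sequence is purely periodic with period 9.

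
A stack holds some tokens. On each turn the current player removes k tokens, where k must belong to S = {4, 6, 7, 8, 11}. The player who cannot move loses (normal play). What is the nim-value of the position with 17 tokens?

G(0) = 0
G(1) = mex{} = 0
G(2) = mex{} = 0
G(3) = mex{} = 0
G(4) = mex{0} = 1
G(5) = mex{0} = 1
G(6) = mex{0,0} = 1
G(7) = mex{0,0,0} = 1
G(8) = mex{1,0,0,0} = 2
G(9) = mex{1,0,0,0} = 2
G(10) = mex{1,1,0,0} = 2
G(11) = mex{1,1,1,0,0} = 2
G(12) = mex{2,1,1,1,0} = 3
G(13) = mex{2,1,1,1,0} = 3
G(14) = mex{2,2,1,1,0} = 3
G(15) = mex{2,2,2,1,1} = 0
G(16) = mex{3,2,2,2,1} = 0
G(17) = mex{3,2,2,2,1} = 0

0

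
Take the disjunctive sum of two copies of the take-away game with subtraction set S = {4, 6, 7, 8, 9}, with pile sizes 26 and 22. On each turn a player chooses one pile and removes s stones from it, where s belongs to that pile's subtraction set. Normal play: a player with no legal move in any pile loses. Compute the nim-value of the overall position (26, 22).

2

All piles use S = {4, 6, 7, 8, 9}:
G(0) = 0
G(1) = mex{} = 0
G(2) = mex{} = 0
G(3) = mex{} = 0
G(4) = mex{0} = 1
G(5) = mex{0} = 1
G(6) = mex{0,0} = 1
G(7) = mex{0,0,0} = 1
G(8) = mex{1,0,0,0} = 2
G(9) = mex{1,0,0,0,0} = 2
G(10) = mex{1,1,0,0,0} = 2
G(11) = mex{1,1,1,0,0} = 2
G(12) = mex{2,1,1,1,0} = 3
G(13) = mex{2,1,1,1,1} = 0
G(14) = mex{2,2,1,1,1} = 0
G(15) = mex{2,2,2,1,1} = 0
G(16) = mex{3,2,2,2,1} = 0
G(17) = mex{0,2,2,2,2} = 1
G(18) = mex{0,3,2,2,2} = 1
G(19) = mex{0,0,3,2,2} = 1
G(20) = mex{0,0,0,3,2} = 1
G(21) = mex{1,0,0,0,3} = 2
G(22) = mex{1,0,0,0,0} = 2
G(23) = mex{1,1,0,0,0} = 2
G(24) = mex{1,1,1,0,0} = 2
G(25) = mex{2,1,1,1,0} = 3
G(26) = mex{2,1,1,1,1} = 0
Pile A: G(26) = 0.
Pile B: G(22) = 2.
Combined Grundy value = 0 ⊕ 2 = 2.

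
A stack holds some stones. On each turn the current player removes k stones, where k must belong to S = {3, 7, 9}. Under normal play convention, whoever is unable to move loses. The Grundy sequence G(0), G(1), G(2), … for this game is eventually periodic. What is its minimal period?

n :  0  1  2  3  4  5  6  7  8  9 10 11 12 13 14 15 16 17 18 19 20 21 22 23 24 25 26
G :  0  0  0  1  1  1  0  2  2  1  3  3  0  2  0  1  0  1  0  1  0  1  0  1  0  1  0
From n = 14 onward G(n+2) = G(n); since this holds over max(S) = 9 consecutive positions the period is 2 (pre-period 14).

2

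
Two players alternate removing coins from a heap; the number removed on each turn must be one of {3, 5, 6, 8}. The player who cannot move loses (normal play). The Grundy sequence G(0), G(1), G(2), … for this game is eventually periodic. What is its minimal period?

11

n :  0  1  2  3  4  5  6  7  8  9 10 11 12 13 14 15 16 17 18 19 20 21 22 23
G :  0  0  0  1  1  1  2  2  2  3  3  0  0  0  1  1  1  2  2  2  3  3  0  0
G(n+11) = G(n) holds for n = 0,…,7 (a full window of length max(S) = 8), so the sequence is purely periodic with period 11.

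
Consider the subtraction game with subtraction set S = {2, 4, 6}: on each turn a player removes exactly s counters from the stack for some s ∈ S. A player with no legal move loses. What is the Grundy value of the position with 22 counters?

n :  0  1  2  3  4  5  6  7  8  9 10 11 12 13 14 15 16 17 18 19 20 21 22
G :  0  0  1  1  2  2  3  3  0  0  1  1  2  2  3  3  0  0  1  1  2  2  3

3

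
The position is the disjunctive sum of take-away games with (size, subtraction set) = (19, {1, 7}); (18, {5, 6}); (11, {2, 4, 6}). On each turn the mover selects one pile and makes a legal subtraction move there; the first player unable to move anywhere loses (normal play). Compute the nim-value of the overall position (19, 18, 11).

1

Pile A, S = {1, 7}:
n :  0  1  2  3  4  5  6  7  8  9 10 11 12 13 14 15 16 17 18 19
G :  0  1  0  1  0  1  0  1  0  1  0  1  0  1  0  1  0  1  0  1
G_A(19) = 1.
Pile B, S = {5, 6}:
n :  0  1  2  3  4  5  6  7  8  9 10 11 12 13 14 15 16 17 18
G :  0  0  0  0  0  1  1  1  1  1  2  0  0  0  0  0  1  1  1
G_B(18) = 1.
Pile C, S = {2, 4, 6}:
n :  0  1  2  3  4  5  6  7  8  9 10 11
G :  0  0  1  1  2  2  3  3  0  0  1  1
G_C(11) = 1.
Combined Grundy value = 1 ⊕ 1 ⊕ 1 = 1.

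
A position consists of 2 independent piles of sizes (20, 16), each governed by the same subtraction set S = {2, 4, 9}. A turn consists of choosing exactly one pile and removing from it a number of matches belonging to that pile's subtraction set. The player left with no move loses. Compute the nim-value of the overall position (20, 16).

3

All piles use S = {2, 4, 9}:
n :  0  1  2  3  4  5  6  7  8  9 10 11 12 13 14 15 16 17 18 19 20
G :  0  0  1  1  2  2  0  0  1  1  2  2  0  0  1  1  2  2  0  0  1
Pile A: G(20) = 1.
Pile B: G(16) = 2.
Combined Grundy value = 1 ⊕ 2 = 3.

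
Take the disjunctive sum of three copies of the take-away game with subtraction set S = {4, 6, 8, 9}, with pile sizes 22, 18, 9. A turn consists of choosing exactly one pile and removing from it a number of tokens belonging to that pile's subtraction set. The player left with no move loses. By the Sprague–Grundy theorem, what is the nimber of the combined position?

1

All piles use S = {4, 6, 8, 9}:
n :  0  1  2  3  4  5  6  7  8  9 10 11 12 13 14 15 16 17 18 19 20 21 22
G :  0  0  0  0  1  1  1  1  2  2  2  2  3  0  0  0  0  1  1  1  1  2  2
Pile A: G(22) = 2.
Pile B: G(18) = 1.
Pile C: G(9) = 2.
Combined Grundy value = 2 ⊕ 1 ⊕ 2 = 1.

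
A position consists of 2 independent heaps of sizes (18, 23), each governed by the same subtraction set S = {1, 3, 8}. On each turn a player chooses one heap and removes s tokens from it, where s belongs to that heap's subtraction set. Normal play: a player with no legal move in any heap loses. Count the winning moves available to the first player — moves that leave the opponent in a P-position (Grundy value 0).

All heaps use S = {1, 3, 8}:
n :  0  1  2  3  4  5  6  7  8  9 10 11 12 13 14 15 16 17 18 19 20 21 22 23
G :  0  1  0  1  0  1  0  1  2  3  2  0  1  0  1  0  1  0  1  2  3  2  0  1
Heap A: G(18) = 1.
Heap B: G(23) = 1.
Combined Grundy value = 1 ⊕ 1 = 0.
A winning move leaves total XOR = 0, i.e. changes one component's Grundy value g to g ⊕ X where X is the current total.
Heap A: target g' = 1⊕0 = 1, but every legal move changes the Grundy value (mex property), so 0 moves.
Heap B: target g' = 1⊕0 = 1, but every legal move changes the Grundy value (mex property), so 0 moves.

0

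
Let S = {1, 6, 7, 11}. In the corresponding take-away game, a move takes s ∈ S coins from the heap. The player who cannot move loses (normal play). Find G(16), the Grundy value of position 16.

0

n :  0  1  2  3  4  5  6  7  8  9 10 11 12 13 14 15 16
G :  0  1  0  1  0  1  2  3  2  3  2  3  0  1  0  1  0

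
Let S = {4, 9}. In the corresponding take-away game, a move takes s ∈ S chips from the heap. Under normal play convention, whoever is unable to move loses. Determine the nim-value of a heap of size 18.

G(0) = 0
G(1) = mex{} = 0
G(2) = mex{} = 0
G(3) = mex{} = 0
G(4) = mex{0} = 1
G(5) = mex{0} = 1
G(6) = mex{0} = 1
G(7) = mex{0} = 1
G(8) = mex{1} = 0
G(9) = mex{1,0} = 2
G(10) = mex{1,0} = 2
G(11) = mex{1,0} = 2
G(12) = mex{0,0} = 1
G(13) = mex{2,1} = 0
G(14) = mex{2,1} = 0
G(15) = mex{2,1} = 0
G(16) = mex{1,1} = 0
G(17) = mex{0,0} = 1
G(18) = mex{0,2} = 1

1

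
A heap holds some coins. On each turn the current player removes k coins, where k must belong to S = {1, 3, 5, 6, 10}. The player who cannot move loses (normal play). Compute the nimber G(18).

3

n :  0  1  2  3  4  5  6  7  8  9 10 11 12 13 14 15 16 17 18
G :  0  1  0  1  0  1  2  3  2  3  2  0  1  0  1  0  1  2  3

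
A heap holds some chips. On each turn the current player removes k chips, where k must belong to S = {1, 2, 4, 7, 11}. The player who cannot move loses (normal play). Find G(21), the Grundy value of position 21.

n :  0  1  2  3  4  5  6  7  8  9 10 11 12 13 14 15 16 17 18 19 20 21
G :  0  1  2  0  1  2  0  1  2  0  1  2  0  1  2  0  1  2  0  1  2  0

0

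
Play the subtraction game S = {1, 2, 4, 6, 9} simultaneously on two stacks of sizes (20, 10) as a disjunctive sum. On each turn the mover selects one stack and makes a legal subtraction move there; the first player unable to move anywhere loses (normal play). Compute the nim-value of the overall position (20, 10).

All stacks use S = {1, 2, 4, 6, 9}:
n :  0  1  2  3  4  5  6  7  8  9 10 11 12 13 14 15 16 17 18 19 20
G :  0  1  2  0  1  2  3  4  0  1  2  0  1  2  3  4  0  1  2  0  1
Stack A: G(20) = 1.
Stack B: G(10) = 2.
Combined Grundy value = 1 ⊕ 2 = 3.

3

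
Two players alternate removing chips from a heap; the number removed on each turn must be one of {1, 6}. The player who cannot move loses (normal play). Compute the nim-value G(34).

2

n :  0  1  2  3  4  5  6  7  8  9 10 11 12 13 14 15 16 17 18 19 20 21 22 23 24 25 26 27 28 29 30 31 32 33 34
G :  0  1  0  1  0  1  2  0  1  0  1  0  1  2  0  1  0  1  0  1  2  0  1  0  1  0  1  2  0  1  0  1  0  1  2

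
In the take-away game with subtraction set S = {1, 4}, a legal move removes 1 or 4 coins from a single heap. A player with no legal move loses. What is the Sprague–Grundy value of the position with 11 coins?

1

n :  0  1  2  3  4  5  6  7  8  9 10 11
G :  0  1  0  1  2  0  1  0  1  2  0  1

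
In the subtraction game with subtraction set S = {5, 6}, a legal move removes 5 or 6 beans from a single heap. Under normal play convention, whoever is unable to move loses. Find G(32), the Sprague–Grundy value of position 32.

n :  0  1  2  3  4  5  6  7  8  9 10 11 12 13 14 15 16 17 18 19 20 21 22 23 24 25 26 27 28 29 30 31 32
G :  0  0  0  0  0  1  1  1  1  1  2  0  0  0  0  0  1  1  1  1  1  2  0  0  0  0  0  1  1  1  1  1  2

2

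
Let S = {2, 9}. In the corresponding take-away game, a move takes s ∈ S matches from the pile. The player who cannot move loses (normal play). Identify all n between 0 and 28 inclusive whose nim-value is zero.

0, 1, 4, 5, 8, 11, 12, 15, 16, 19, 22, 23, 26, 27

n :  0  1  2  3  4  5  6  7  8  9 10 11 12 13 14 15 16 17 18 19 20 21 22 23 24 25 26 27 28
G :  0  0  1  1  0  0  1  1  0  2  1  0  0  1  1  0  0  1  1  0  2  1  0  0  1  1  0  0  1
P-positions are exactly the n with G(n) = 0.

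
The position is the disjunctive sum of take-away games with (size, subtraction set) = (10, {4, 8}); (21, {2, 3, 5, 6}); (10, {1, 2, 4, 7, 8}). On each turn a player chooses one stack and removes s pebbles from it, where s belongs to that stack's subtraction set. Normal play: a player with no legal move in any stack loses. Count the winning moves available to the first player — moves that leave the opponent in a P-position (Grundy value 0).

Stack A, S = {4, 8}:
G(0) = 0
G(1) = mex{} = 0
G(2) = mex{} = 0
G(3) = mex{} = 0
G(4) = mex{0} = 1
G(5) = mex{0} = 1
G(6) = mex{0} = 1
G(7) = mex{0} = 1
G(8) = mex{1,0} = 2
G(9) = mex{1,0} = 2
G(10) = mex{1,0} = 2
G_A(10) = 2.
Stack B, S = {2, 3, 5, 6}:
G(0) = 0
G(1) = mex{} = 0
G(2) = mex{0} = 1
G(3) = mex{0,0} = 1
G(4) = mex{1,0} = 2
G(5) = mex{1,1,0} = 2
G(6) = mex{2,1,0,0} = 3
G(7) = mex{2,2,1,0} = 3
G(8) = mex{3,2,1,1} = 0
G(9) = mex{3,3,2,1} = 0
G(10) = mex{0,3,2,2} = 1
G(11) = mex{0,0,3,2} = 1
G(12) = mex{1,0,3,3} = 2
G(13) = mex{1,1,0,3} = 2
G(14) = mex{2,1,0,0} = 3
G(15) = mex{2,2,1,0} = 3
G(16) = mex{3,2,1,1} = 0
G(17) = mex{3,3,2,1} = 0
G(18) = mex{0,3,2,2} = 1
G(19) = mex{0,0,3,2} = 1
G(20) = mex{1,0,3,3} = 2
G(21) = mex{1,1,0,3} = 2
G_B(21) = 2.
Stack C, S = {1, 2, 4, 7, 8}:
G(0) = 0
G(1) = mex{0} = 1
G(2) = mex{1,0} = 2
G(3) = mex{2,1} = 0
G(4) = mex{0,2,0} = 1
G(5) = mex{1,0,1} = 2
G(6) = mex{2,1,2} = 0
G(7) = mex{0,2,0,0} = 1
G(8) = mex{1,0,1,1,0} = 2
G(9) = mex{2,1,2,2,1} = 0
G(10) = mex{0,2,0,0,2} = 1
G_C(10) = 1.
Combined Grundy value = 2 ⊕ 2 ⊕ 1 = 1.
A winning move leaves total XOR = 0, i.e. changes one component's Grundy value g to g ⊕ X where X is the current total.
Stack A: need g' = 2⊕1 = 3. Options: 10−4→G=1, 10−8→G=0. Hits: 0.
Stack B: need g' = 2⊕1 = 3. Options: 21−2→G=1, 21−3→G=1, 21−5→G=0, 21−6→G=3. Hits: 1.
Stack C: need g' = 1⊕1 = 0. Options: 10−1→G=0, 10−2→G=2, 10−4→G=0, 10−7→G=0, 10−8→G=2. Hits: 3.

4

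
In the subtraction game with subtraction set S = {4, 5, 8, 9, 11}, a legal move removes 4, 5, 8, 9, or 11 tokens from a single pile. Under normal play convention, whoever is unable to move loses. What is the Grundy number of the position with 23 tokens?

2

n :  0  1  2  3  4  5  6  7  8  9 10 11 12 13 14 15 16 17 18 19 20 21 22 23
G :  0  0  0  0  1  1  1  1  2  2  2  2  3  3  3  0  0  0  0  1  1  1  1  2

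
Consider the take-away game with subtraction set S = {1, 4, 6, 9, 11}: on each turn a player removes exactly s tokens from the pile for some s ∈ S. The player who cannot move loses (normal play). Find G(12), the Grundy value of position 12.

0

n :  0  1  2  3  4  5  6  7  8  9 10 11 12
G :  0  1  0  1  2  0  1  0  1  2  0  1  0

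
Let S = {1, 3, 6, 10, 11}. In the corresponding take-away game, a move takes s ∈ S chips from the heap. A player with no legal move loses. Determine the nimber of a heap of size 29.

G(0) = 0
G(1) = mex{0} = 1
G(2) = mex{1} = 0
G(3) = mex{0,0} = 1
G(4) = mex{1,1} = 0
G(5) = mex{0,0} = 1
G(6) = mex{1,1,0} = 2
G(7) = mex{2,0,1} = 3
G(8) = mex{3,1,0} = 2
G(9) = mex{2,2,1} = 0
G(10) = mex{0,3,0,0} = 1
G(11) = mex{1,2,1,1,0} = 3
G(12) = mex{3,0,2,0,1} = 4
G(13) = mex{4,1,3,1,0} = 2
G(14) = mex{2,3,2,0,1} = 4
G(15) = mex{4,4,0,1,0} = 2
G(16) = mex{2,2,1,2,1} = 0
G(17) = mex{0,4,3,3,2} = 1
G(18) = mex{1,2,4,2,3} = 0
G(19) = mex{0,0,2,0,2} = 1
G(20) = mex{1,1,4,1,0} = 2
G(21) = mex{2,0,2,3,1} = 4
G(22) = mex{4,1,0,4,3} = 2
G(23) = mex{2,2,1,2,4} = 0
G(24) = mex{0,4,0,4,2} = 1
G(25) = mex{1,2,1,2,4} = 0
G(26) = mex{0,0,2,0,2} = 1
G(27) = mex{1,1,4,1,0} = 2
G(28) = mex{2,0,2,0,1} = 3
G(29) = mex{3,1,0,1,0} = 2

2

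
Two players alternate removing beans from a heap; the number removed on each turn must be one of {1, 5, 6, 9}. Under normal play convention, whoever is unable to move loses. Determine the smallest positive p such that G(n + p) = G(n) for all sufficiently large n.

G(0) = 0
G(1) = mex{0} = 1
G(2) = mex{1} = 0
G(3) = mex{0} = 1
G(4) = mex{1} = 0
G(5) = mex{0,0} = 1
G(6) = mex{1,1,0} = 2
G(7) = mex{2,0,1} = 3
G(8) = mex{3,1,0} = 2
G(9) = mex{2,0,1,0} = 3
G(10) = mex{3,1,0,1} = 2
G(11) = mex{2,2,1,0} = 3
G(12) = mex{3,3,2,1} = 0
G(13) = mex{0,2,3,0} = 1
G(14) = mex{1,3,2,1} = 0
G(15) = mex{0,2,3,2} = 1
G(16) = mex{1,3,2,3} = 0
G(17) = mex{0,0,3,2} = 1
G(18) = mex{1,1,0,3} = 2
G(19) = mex{2,0,1,2} = 3
G(20) = mex{3,1,0,3} = 2
G(21) = mex{2,0,1,0} = 3
G(22) = mex{3,1,0,1} = 2
G(23) = mex{2,2,1,0} = 3
G(24) = mex{3,3,2,1} = 0
G(25) = mex{0,2,3,0} = 1
G(n+12) = G(n) holds for n = 0,…,8 (a full window of length max(S) = 9), so the sequence is purely periodic with period 12.

12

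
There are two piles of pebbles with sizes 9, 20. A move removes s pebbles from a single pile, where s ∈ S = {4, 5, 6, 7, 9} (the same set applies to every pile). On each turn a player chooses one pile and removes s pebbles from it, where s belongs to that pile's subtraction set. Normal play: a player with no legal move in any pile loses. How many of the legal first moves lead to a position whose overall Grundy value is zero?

All piles use S = {4, 5, 6, 7, 9}:
n :  0  1  2  3  4  5  6  7  8  9 10 11 12 13 14 15 16 17 18 19 20
G :  0  0  0  0  1  1  1  1  2  2  2  2  3  0  0  0  0  1  1  1  1
Pile A: G(9) = 2.
Pile B: G(20) = 1.
Combined Grundy value = 2 ⊕ 1 = 3.
A winning move leaves total XOR = 0, i.e. changes one component's Grundy value g to g ⊕ X where X is the current total.
Pile A: need g' = 2⊕3 = 1. Options: 9−4→G=1, 9−5→G=1, 9−6→G=0, 9−7→G=0, 9−9→G=0. Hits: 2.
Pile B: need g' = 1⊕3 = 2. Options: 20−4→G=0, 20−5→G=0, 20−6→G=0, 20−7→G=0, 20−9→G=2. Hits: 1.

3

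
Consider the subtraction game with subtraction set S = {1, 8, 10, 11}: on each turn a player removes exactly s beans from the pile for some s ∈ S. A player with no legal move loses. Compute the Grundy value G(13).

n :  0  1  2  3  4  5  6  7  8  9 10 11 12 13
G :  0  1  0  1  0  1  0  1  2  0  1  2  3  2

2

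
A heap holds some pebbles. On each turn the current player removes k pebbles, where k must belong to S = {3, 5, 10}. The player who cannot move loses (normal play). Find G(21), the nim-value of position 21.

G(0) = 0
G(1) = mex{} = 0
G(2) = mex{} = 0
G(3) = mex{0} = 1
G(4) = mex{0} = 1
G(5) = mex{0,0} = 1
G(6) = mex{1,0} = 2
G(7) = mex{1,0} = 2
G(8) = mex{1,1} = 0
G(9) = mex{2,1} = 0
G(10) = mex{2,1,0} = 3
G(11) = mex{0,2,0} = 1
G(12) = mex{0,2,0} = 1
G(13) = mex{3,0,1} = 2
G(14) = mex{1,0,1} = 2
G(15) = mex{1,3,1} = 0
G(16) = mex{2,1,2} = 0
G(17) = mex{2,1,2} = 0
G(18) = mex{0,2,0} = 1
G(19) = mex{0,2,0} = 1
G(20) = mex{0,0,3} = 1
G(21) = mex{1,0,1} = 2

2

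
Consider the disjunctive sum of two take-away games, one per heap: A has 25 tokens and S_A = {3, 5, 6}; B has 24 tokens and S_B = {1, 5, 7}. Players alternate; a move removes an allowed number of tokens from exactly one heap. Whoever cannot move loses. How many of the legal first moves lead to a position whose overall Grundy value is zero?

Heap A, S = {3, 5, 6}:
n :  0  1  2  3  4  5  6  7  8  9 10 11 12 13 14 15 16 17 18 19 20 21 22 23 24 25
G :  0  0  0  1  1  1  2  2  2  0  0  0  1  1  1  2  2  2  0  0  0  1  1  1  2  2
G_A(25) = 2.
Heap B, S = {1, 5, 7}:
G(0) = 0
G(1) = mex{0} = 1
G(2) = mex{1} = 0
G(3) = mex{0} = 1
G(4) = mex{1} = 0
G(5) = mex{0,0} = 1
G(6) = mex{1,1} = 0
G(7) = mex{0,0,0} = 1
G(8) = mex{1,1,1} = 0
G(9) = mex{0,0,0} = 1
G(10) = mex{1,1,1} = 0
G(11) = mex{0,0,0} = 1
G(12) = mex{1,1,1} = 0
G(13) = mex{0,0,0} = 1
G(14) = mex{1,1,1} = 0
G(15) = mex{0,0,0} = 1
G(16) = mex{1,1,1} = 0
G(17) = mex{0,0,0} = 1
G(18) = mex{1,1,1} = 0
G(19) = mex{0,0,0} = 1
G(20) = mex{1,1,1} = 0
G(21) = mex{0,0,0} = 1
G(22) = mex{1,1,1} = 0
G(23) = mex{0,0,0} = 1
G(24) = mex{1,1,1} = 0
G_B(24) = 0.
Combined Grundy value = 2 ⊕ 0 = 2.
A winning move leaves total XOR = 0, i.e. changes one component's Grundy value g to g ⊕ X where X is the current total.
Heap A: need g' = 2⊕2 = 0. Options: 25−3→G=1, 25−5→G=0, 25−6→G=0. Hits: 2.
Heap B: need g' = 0⊕2 = 2. Options: 24−1→G=1, 24−5→G=1, 24−7→G=1. Hits: 0.

2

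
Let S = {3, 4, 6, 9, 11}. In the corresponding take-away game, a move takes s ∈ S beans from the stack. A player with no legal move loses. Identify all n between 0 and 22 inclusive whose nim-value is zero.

0, 1, 2, 14, 15, 16

n :  0  1  2  3  4  5  6  7  8  9 10 11 12 13 14 15 16 17 18 19 20 21 22
G :  0  0  0  1  1  1  2  2  2  3  3  3  4  4  0  0  0  1  1  1  2  2  2
P-positions are exactly the n with G(n) = 0.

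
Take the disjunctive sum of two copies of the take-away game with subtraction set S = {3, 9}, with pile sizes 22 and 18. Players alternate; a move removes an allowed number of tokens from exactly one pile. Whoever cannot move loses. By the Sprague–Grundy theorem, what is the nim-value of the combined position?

All piles use S = {3, 9}:
G(0) = 0
G(1) = mex{} = 0
G(2) = mex{} = 0
G(3) = mex{0} = 1
G(4) = mex{0} = 1
G(5) = mex{0} = 1
G(6) = mex{1} = 0
G(7) = mex{1} = 0
G(8) = mex{1} = 0
G(9) = mex{0,0} = 1
G(10) = mex{0,0} = 1
G(11) = mex{0,0} = 1
G(12) = mex{1,1} = 0
G(13) = mex{1,1} = 0
G(14) = mex{1,1} = 0
G(15) = mex{0,0} = 1
G(16) = mex{0,0} = 1
G(17) = mex{0,0} = 1
G(18) = mex{1,1} = 0
G(19) = mex{1,1} = 0
G(20) = mex{1,1} = 0
G(21) = mex{0,0} = 1
G(22) = mex{0,0} = 1
Pile A: G(22) = 1.
Pile B: G(18) = 0.
Combined Grundy value = 1 ⊕ 0 = 1.

1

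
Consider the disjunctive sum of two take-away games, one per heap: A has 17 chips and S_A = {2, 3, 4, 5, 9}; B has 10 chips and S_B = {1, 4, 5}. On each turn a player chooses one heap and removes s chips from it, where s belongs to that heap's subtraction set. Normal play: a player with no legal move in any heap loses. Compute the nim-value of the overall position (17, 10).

Heap A, S = {2, 3, 4, 5, 9}:
n :  0  1  2  3  4  5  6  7  8  9 10 11 12 13 14 15 16 17
G :  0  0  1  1  2  2  3  0  0  1  1  2  2  3  0  0  1  1
G_A(17) = 1.
Heap B, S = {1, 4, 5}:
n :  0  1  2  3  4  5  6  7  8  9 10
G :  0  1  0  1  2  3  2  3  0  1  0
G_B(10) = 0.
Combined Grundy value = 1 ⊕ 0 = 1.

1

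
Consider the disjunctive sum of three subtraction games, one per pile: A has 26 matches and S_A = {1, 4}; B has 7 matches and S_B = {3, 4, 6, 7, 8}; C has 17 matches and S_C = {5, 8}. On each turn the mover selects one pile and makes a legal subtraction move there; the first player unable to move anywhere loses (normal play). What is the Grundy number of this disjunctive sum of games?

Pile A, S = {1, 4}:
n :  0  1  2  3  4  5  6  7  8  9 10 11 12 13 14 15 16 17 18 19 20 21 22 23 24 25 26
G :  0  1  0  1  2  0  1  0  1  2  0  1  0  1  2  0  1  0  1  2  0  1  0  1  2  0  1
G_A(26) = 1.
Pile B, S = {3, 4, 6, 7, 8}:
n : 0 1 2 3 4 5 6 7
G : 0 0 0 1 1 1 2 2
G_B(7) = 2.
Pile C, S = {5, 8}:
G(0) = 0
G(1) = mex{} = 0
G(2) = mex{} = 0
G(3) = mex{} = 0
G(4) = mex{} = 0
G(5) = mex{0} = 1
G(6) = mex{0} = 1
G(7) = mex{0} = 1
G(8) = mex{0,0} = 1
G(9) = mex{0,0} = 1
G(10) = mex{1,0} = 2
G(11) = mex{1,0} = 2
G(12) = mex{1,0} = 2
G(13) = mex{1,1} = 0
G(14) = mex{1,1} = 0
G(15) = mex{2,1} = 0
G(16) = mex{2,1} = 0
G(17) = mex{2,1} = 0
G_C(17) = 0.
Combined Grundy value = 1 ⊕ 2 ⊕ 0 = 3.

3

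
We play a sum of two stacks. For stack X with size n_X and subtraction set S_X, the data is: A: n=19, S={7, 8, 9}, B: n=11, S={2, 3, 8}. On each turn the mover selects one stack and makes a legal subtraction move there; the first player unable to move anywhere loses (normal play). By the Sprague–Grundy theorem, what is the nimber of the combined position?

Stack A, S = {7, 8, 9}:
G(0) = 0
G(1) = mex{} = 0
G(2) = mex{} = 0
G(3) = mex{} = 0
G(4) = mex{} = 0
G(5) = mex{} = 0
G(6) = mex{} = 0
G(7) = mex{0} = 1
G(8) = mex{0,0} = 1
G(9) = mex{0,0,0} = 1
G(10) = mex{0,0,0} = 1
G(11) = mex{0,0,0} = 1
G(12) = mex{0,0,0} = 1
G(13) = mex{0,0,0} = 1
G(14) = mex{1,0,0} = 2
G(15) = mex{1,1,0} = 2
G(16) = mex{1,1,1} = 0
G(17) = mex{1,1,1} = 0
G(18) = mex{1,1,1} = 0
G(19) = mex{1,1,1} = 0
G_A(19) = 0.
Stack B, S = {2, 3, 8}:
n :  0  1  2  3  4  5  6  7  8  9 10 11
G :  0  0  1  1  2  0  0  1  1  2  0  0
G_B(11) = 0.
Combined Grundy value = 0 ⊕ 0 = 0.

0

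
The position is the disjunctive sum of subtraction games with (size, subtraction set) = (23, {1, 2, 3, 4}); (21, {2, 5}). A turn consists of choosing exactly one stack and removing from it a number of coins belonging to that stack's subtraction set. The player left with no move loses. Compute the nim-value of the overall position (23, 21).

3

Stack A, S = {1, 2, 3, 4}:
n :  0  1  2  3  4  5  6  7  8  9 10 11 12 13 14 15 16 17 18 19 20 21 22 23
G :  0  1  2  3  4  0  1  2  3  4  0  1  2  3  4  0  1  2  3  4  0  1  2  3
G_A(23) = 3.
Stack B, S = {2, 5}:
G(0) = 0
G(1) = mex{} = 0
G(2) = mex{0} = 1
G(3) = mex{0} = 1
G(4) = mex{1} = 0
G(5) = mex{1,0} = 2
G(6) = mex{0,0} = 1
G(7) = mex{2,1} = 0
G(8) = mex{1,1} = 0
G(9) = mex{0,0} = 1
G(10) = mex{0,2} = 1
G(11) = mex{1,1} = 0
G(12) = mex{1,0} = 2
G(13) = mex{0,0} = 1
G(14) = mex{2,1} = 0
G(15) = mex{1,1} = 0
G(16) = mex{0,0} = 1
G(17) = mex{0,2} = 1
G(18) = mex{1,1} = 0
G(19) = mex{1,0} = 2
G(20) = mex{0,0} = 1
G(21) = mex{2,1} = 0
G_B(21) = 0.
Combined Grundy value = 3 ⊕ 0 = 3.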